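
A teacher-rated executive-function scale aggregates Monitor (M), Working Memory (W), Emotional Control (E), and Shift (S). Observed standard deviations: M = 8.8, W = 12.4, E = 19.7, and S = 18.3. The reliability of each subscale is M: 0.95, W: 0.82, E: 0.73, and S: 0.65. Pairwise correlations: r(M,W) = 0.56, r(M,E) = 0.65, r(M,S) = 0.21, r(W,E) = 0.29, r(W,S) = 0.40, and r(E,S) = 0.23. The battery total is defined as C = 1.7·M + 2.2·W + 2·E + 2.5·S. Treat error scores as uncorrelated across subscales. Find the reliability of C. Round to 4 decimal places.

0.8488

Var(C) = 1.7²·8.8² + 2.2²·12.4² + 2²·19.7² + 2.5²·18.3² + 2·[3.74·8.8·12.4·0.56 + 3.4·8.8·19.7·0.65 + 4.25·8.8·18.3·0.21 + 4.4·12.4·19.7·0.29 + 5.5·12.4·18.3·0.40 + 5·19.7·18.3·0.23] = 4613.42 + 3961.81 = 8575.24.
Because errors are independent across components, Cov(Tᵢ,Tⱼ) = Cov(Xᵢ,Xⱼ); the off-diagonal part of the true-score variance is the same as above.
True-score variance = [1.7²·8.8²·0.95 + 2.2²·12.4²·0.82 + 2²·19.7²·0.73 + 2.5²·18.3²·0.65] + 3961.81 = 3316.57 + 3961.81 = 7278.38.
Reliability = 7278.38 / 8575.24 = 0.8488.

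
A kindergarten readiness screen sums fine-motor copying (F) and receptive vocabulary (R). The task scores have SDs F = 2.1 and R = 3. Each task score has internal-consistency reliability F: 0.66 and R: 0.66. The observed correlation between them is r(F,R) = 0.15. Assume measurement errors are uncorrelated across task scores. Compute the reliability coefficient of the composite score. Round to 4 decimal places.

Var(F+R) = 2.1² + 3² + 2·[2.1·3·0.15] = 13.41 + 1.89 = 15.3.
Because errors are independent across components, Cov(Tᵢ,Tⱼ) = Cov(Xᵢ,Xⱼ); the off-diagonal part of the true-score variance is the same as above.
True-score variance = [2.1²·0.66 + 3²·0.66] + 1.89 = 8.8506 + 1.89 = 10.7406.
Reliability = 10.7406 / 15.3 = 0.7020.

0.7020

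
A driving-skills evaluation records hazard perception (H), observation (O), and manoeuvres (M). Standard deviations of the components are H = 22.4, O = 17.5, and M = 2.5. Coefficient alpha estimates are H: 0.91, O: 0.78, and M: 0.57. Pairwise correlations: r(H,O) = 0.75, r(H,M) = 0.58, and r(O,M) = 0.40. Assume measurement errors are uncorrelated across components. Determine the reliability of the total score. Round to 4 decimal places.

Var(H+O+M) = 22.4² + 17.5² + 2.5² + 2·[22.4·17.5·0.75 + 22.4·2.5·0.58 + 17.5·2.5·0.40] = 814.26 + 687.96 = 1502.22.
Because errors are independent across components, Cov(Tᵢ,Tⱼ) = Cov(Xᵢ,Xⱼ); the off-diagonal part of the true-score variance is the same as above.
True-score variance = [22.4²·0.91 + 17.5²·0.78 + 2.5²·0.57] + 687.96 = 699.039 + 687.96 = 1387.
Reliability = 1387 / 1502.22 = 0.9233.

0.9233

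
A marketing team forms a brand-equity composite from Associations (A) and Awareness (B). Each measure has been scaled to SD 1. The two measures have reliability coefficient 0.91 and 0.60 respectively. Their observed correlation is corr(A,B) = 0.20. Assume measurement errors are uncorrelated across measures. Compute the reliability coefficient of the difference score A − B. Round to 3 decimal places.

Var(A−B) = 1 + 1 − 2·0.20 = 2 − 0.4 = 1.6.
Under uncorrelated errors the observed covariances equal the true-score covariances, so only the own-variance terms attenuate.
True-score variance = [0.91 + 0.60] − 0.4 = 1.51 − 0.4 = 1.11.
Reliability = 1.11 / 1.6 = 0.694.

0.694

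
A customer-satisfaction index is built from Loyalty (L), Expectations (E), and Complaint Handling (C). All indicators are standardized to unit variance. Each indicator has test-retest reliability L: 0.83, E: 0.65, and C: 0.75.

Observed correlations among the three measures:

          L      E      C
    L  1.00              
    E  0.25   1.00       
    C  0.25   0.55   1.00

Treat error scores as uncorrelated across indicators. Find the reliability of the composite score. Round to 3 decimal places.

0.849

Var(L+E+C) = 3 + 2·[0.25 + 0.25 + 0.55] = 3 + 2.1 = 5.1.
Because errors are independent across components, Cov(Tᵢ,Tⱼ) = Cov(Xᵢ,Xⱼ); the off-diagonal part of the true-score variance is the same as above.
True-score variance = [0.83 + 0.65 + 0.75] + 2.1 = 2.23 + 2.1 = 4.33.
Reliability = 4.33 / 5.1 = 0.849.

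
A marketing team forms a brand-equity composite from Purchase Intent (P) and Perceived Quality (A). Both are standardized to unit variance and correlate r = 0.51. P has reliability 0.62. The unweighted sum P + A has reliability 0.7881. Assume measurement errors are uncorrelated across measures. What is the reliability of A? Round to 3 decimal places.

0.740

Var(P+A) = 2 + 2·0.51 = 3.020.
True-score variance = ρ_P + ρ_A + 2·0.51, so 0.7881 = (0.62 + ρ_A + 1.02) / 3.020.
ρ_A = 0.7881·3.020 − 0.62 − 1.02 = 0.740.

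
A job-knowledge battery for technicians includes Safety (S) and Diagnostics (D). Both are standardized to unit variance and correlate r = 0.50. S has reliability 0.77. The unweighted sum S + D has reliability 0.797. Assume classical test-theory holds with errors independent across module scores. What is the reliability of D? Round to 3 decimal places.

Var(S+D) = 2 + 2·0.50 = 3.000.
True-score variance = ρ_S + ρ_D + 2·0.50, so 0.797 = (0.77 + ρ_D + 1.00) / 3.000.
ρ_D = 0.797·3.000 − 0.77 − 1.00 = 0.621.

0.621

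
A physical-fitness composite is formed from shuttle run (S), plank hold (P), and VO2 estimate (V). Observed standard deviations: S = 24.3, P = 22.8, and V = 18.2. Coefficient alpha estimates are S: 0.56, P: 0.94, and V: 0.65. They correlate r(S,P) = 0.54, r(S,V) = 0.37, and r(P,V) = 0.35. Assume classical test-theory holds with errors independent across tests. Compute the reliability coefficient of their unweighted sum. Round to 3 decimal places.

0.847

Var(S+P+V) = 24.3² + 22.8² + 18.2² + 2·[24.3·22.8·0.54 + 24.3·18.2·0.37 + 22.8·18.2·0.35] = 1441.57 + 1216.11 = 2657.68.
Under uncorrelated errors the observed covariances equal the true-score covariances, so only the own-variance terms attenuate.
True-score variance = [24.3²·0.56 + 22.8²·0.94 + 18.2²·0.65] + 1216.11 = 1034.63 + 1216.11 = 2250.74.
Reliability = 2250.74 / 2657.68 = 0.847.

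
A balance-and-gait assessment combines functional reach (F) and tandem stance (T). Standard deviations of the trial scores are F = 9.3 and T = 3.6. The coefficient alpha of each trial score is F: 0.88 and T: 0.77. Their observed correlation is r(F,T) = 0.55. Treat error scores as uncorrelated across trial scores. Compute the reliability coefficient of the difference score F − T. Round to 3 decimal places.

Var(F−T) = 9.3² + 3.6² − 2·9.3·3.6·0.55 = 99.45 − 36.828 = 62.622.
Because errors are independent across components, Cov(Tᵢ,Tⱼ) = Cov(Xᵢ,Xⱼ); the off-diagonal part of the true-score variance is the same as above.
True-score variance = [9.3²·0.88 + 3.6²·0.77] − 36.828 = 86.0904 − 36.828 = 49.2624.
Reliability = 49.2624 / 62.622 = 0.787.

0.787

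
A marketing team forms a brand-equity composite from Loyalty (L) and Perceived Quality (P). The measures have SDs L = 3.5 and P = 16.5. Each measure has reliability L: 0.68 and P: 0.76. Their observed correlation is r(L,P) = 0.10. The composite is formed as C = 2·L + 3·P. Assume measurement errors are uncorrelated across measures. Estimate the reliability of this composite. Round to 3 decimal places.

0.765

Var(C) = 2²·3.5² + 3²·16.5² + 2·[6·3.5·16.5·0.10] = 2499.25 + 69.3 = 2568.55.
Because errors are independent across components, Cov(Tᵢ,Tⱼ) = Cov(Xᵢ,Xⱼ); the off-diagonal part of the true-score variance is the same as above.
True-score variance = [2²·3.5²·0.68 + 3²·16.5²·0.76] + 69.3 = 1895.51 + 69.3 = 1964.81.
Reliability = 1964.81 / 2568.55 = 0.765.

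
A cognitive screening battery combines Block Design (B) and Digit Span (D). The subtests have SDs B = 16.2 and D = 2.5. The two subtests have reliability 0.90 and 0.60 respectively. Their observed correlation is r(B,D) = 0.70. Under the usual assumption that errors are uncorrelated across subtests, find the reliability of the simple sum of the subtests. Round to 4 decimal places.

Var(B+D) = 16.2² + 2.5² + 2·[16.2·2.5·0.70] = 268.69 + 56.7 = 325.39.
With uncorrelated errors the cross-covariances are all true-score covariance, so they carry over unchanged; only the diagonal terms shrink to ρᵢσᵢ².
True-score variance = [16.2²·0.90 + 2.5²·0.60] + 56.7 = 239.946 + 56.7 = 296.646.
Reliability = 296.646 / 325.39 = 0.9117.

0.9117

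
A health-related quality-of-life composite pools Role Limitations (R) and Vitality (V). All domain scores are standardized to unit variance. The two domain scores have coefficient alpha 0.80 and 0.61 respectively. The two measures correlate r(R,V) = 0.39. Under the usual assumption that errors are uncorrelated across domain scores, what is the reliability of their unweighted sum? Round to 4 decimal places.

Var(R+V) = 2 + 2·[0.39] = 2 + 0.78 = 2.78.
Because errors are independent across components, Cov(Tᵢ,Tⱼ) = Cov(Xᵢ,Xⱼ); the off-diagonal part of the true-score variance is the same as above.
True-score variance = [0.80 + 0.61] + 0.78 = 1.41 + 0.78 = 2.19.
Reliability = 2.19 / 2.78 = 0.7878.

0.7878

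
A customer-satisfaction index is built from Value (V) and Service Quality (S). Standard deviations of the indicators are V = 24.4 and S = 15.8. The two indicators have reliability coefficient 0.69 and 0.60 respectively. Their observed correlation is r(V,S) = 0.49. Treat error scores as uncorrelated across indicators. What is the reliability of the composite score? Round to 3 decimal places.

Var(V+S) = 24.4² + 15.8² + 2·[24.4·15.8·0.49] = 845 + 377.81 = 1222.81.
With uncorrelated errors the cross-covariances are all true-score covariance, so they carry over unchanged; only the diagonal terms shrink to ρᵢσᵢ².
True-score variance = [24.4²·0.69 + 15.8²·0.60] + 377.81 = 560.582 + 377.81 = 938.392.
Reliability = 938.392 / 1222.81 = 0.767.

0.767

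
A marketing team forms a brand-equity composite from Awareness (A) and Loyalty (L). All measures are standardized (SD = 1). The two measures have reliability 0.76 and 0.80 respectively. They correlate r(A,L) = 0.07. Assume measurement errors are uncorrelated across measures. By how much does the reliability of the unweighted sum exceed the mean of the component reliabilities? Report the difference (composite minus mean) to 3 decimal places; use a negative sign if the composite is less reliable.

Var(sum) = 2 + 0.14 = 2.14; true-score variance = 1.56 + 0.14 = 1.7; composite reliability = 0.7944.
Mean component reliability = 0.7800.
Difference = 0.7944 − 0.7800 = 0.014.

0.014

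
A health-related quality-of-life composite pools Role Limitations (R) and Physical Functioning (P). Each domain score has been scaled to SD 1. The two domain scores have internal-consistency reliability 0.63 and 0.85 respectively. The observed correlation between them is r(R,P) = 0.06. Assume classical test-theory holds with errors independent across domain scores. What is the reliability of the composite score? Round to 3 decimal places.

0.755

Var(R+P) = 2 + 2·[0.06] = 2 + 0.12 = 2.12.
Under uncorrelated errors the observed covariances equal the true-score covariances, so only the own-variance terms attenuate.
True-score variance = [0.63 + 0.85] + 0.12 = 1.48 + 0.12 = 1.6.
Reliability = 1.6 / 2.12 = 0.755.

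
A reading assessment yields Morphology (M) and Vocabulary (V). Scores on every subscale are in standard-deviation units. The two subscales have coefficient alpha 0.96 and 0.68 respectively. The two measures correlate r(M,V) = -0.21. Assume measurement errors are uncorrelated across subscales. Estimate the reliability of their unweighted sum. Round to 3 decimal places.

0.772

Var(M+V) = 2 + 2·[(-0.21)] = 2 − 0.42 = 1.58.
Because errors are independent across components, Cov(Tᵢ,Tⱼ) = Cov(Xᵢ,Xⱼ); the off-diagonal part of the true-score variance is the same as above.
True-score variance = [0.96 + 0.68] − 0.42 = 1.64 − 0.42 = 1.22.
Reliability = 1.22 / 1.58 = 0.772.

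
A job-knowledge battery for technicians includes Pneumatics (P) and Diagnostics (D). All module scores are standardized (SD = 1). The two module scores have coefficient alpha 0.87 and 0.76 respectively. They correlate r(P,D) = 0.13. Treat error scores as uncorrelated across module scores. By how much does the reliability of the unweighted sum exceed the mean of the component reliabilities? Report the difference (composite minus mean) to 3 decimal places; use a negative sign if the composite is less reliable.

Var(sum) = 2 + 0.26 = 2.26; true-score variance = 1.63 + 0.26 = 1.89; composite reliability = 0.8363.
Mean component reliability = 0.8150.
Difference = 0.8363 − 0.8150 = 0.021.

0.021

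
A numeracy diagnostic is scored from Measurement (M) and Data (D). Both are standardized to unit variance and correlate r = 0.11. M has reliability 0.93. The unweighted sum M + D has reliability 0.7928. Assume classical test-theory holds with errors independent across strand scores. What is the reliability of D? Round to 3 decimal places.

0.610

Var(M+D) = 2 + 2·0.11 = 2.220.
True-score variance = ρ_M + ρ_D + 2·0.11, so 0.7928 = (0.93 + ρ_D + 0.22) / 2.220.
ρ_D = 0.7928·2.220 − 0.93 − 0.22 = 0.610.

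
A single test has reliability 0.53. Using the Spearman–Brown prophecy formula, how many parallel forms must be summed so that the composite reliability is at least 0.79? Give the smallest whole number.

k ≥ ρ*(1−ρ₁)/(ρ₁(1−ρ*)) = 0.79·0.47 / (0.53·0.21) = 3.336.
Smallest integer k = 4.

4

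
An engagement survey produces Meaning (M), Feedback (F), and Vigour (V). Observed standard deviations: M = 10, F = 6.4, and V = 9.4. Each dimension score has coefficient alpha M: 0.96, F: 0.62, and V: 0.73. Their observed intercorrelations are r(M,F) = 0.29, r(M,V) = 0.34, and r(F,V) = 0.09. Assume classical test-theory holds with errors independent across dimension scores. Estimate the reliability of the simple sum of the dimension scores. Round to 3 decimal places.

0.873

Var(M+F+V) = 10² + 6.4² + 9.4² + 2·[10·6.4·0.29 + 10·9.4·0.34 + 6.4·9.4·0.09] = 229.32 + 111.869 = 341.189.
Because errors are independent across components, Cov(Tᵢ,Tⱼ) = Cov(Xᵢ,Xⱼ); the off-diagonal part of the true-score variance is the same as above.
True-score variance = [10²·0.96 + 6.4²·0.62 + 9.4²·0.73] + 111.869 = 185.898 + 111.869 = 297.767.
Reliability = 297.767 / 341.189 = 0.873.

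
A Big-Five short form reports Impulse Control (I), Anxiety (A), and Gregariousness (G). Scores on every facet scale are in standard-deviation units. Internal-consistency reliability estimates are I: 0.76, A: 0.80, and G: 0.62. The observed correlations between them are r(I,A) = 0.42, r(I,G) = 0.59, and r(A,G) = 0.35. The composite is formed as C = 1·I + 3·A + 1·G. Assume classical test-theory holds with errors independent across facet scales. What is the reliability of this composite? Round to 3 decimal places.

0.856

Var(C) = 1 + 3² + 1 + 2·[3·0.42 + 0.59 + 3·0.35] = 11 + 5.8 = 16.8.
Under uncorrelated errors the observed covariances equal the true-score covariances, so only the own-variance terms attenuate.
True-score variance = [0.76 + 3²·0.80 + 0.62] + 5.8 = 8.58 + 5.8 = 14.38.
Reliability = 14.38 / 16.8 = 0.856.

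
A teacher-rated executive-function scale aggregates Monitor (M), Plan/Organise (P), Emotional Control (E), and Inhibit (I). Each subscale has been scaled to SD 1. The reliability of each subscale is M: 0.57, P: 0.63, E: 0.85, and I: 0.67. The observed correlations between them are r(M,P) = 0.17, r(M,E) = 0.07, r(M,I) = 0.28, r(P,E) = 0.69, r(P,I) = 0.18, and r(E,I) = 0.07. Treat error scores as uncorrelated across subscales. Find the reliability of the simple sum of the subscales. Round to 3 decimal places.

0.815

Var(M+P+E+I) = 4 + 2·[0.17 + 0.07 + 0.28 + 0.69 + 0.18 + 0.07] = 4 + 2.92 = 6.92.
With uncorrelated errors the cross-covariances are all true-score covariance, so they carry over unchanged; only the diagonal terms shrink to ρᵢσᵢ².
True-score variance = [0.57 + 0.63 + 0.85 + 0.67] + 2.92 = 2.72 + 2.92 = 5.64.
Reliability = 5.64 / 6.92 = 0.815.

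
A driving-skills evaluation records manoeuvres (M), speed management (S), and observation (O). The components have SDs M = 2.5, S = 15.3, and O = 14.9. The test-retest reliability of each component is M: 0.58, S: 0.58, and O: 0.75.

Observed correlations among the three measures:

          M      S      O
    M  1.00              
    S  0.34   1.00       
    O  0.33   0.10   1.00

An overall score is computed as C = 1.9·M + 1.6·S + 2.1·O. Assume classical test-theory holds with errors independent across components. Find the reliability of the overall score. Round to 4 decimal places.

0.7380

Var(C) = 1.9²·2.5² + 1.6²·15.3² + 2.1²·14.9² + 2·[3.04·2.5·15.3·0.34 + 3.99·2.5·14.9·0.33 + 3.36·15.3·14.9·0.10] = 1600.9 + 330.36 = 1931.26.
Because errors are independent across components, Cov(Tᵢ,Tⱼ) = Cov(Xᵢ,Xⱼ); the off-diagonal part of the true-score variance is the same as above.
True-score variance = [1.9²·2.5²·0.58 + 1.6²·15.3²·0.58 + 2.1²·14.9²·0.75] + 330.36 = 1094.96 + 330.36 = 1425.32.
Reliability = 1425.32 / 1931.26 = 0.7380.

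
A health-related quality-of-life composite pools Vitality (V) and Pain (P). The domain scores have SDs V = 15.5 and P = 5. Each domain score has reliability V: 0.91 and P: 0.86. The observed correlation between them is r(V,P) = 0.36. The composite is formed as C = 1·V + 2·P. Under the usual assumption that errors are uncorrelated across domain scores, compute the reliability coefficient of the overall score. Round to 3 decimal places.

Var(C) = 15.5² + 2²·5² + 2·[2·15.5·5·0.36] = 340.25 + 111.6 = 451.85.
Because errors are independent across components, Cov(Tᵢ,Tⱼ) = Cov(Xᵢ,Xⱼ); the off-diagonal part of the true-score variance is the same as above.
True-score variance = [15.5²·0.91 + 2²·5²·0.86] + 111.6 = 304.627 + 111.6 = 416.227.
Reliability = 416.227 / 451.85 = 0.921.

0.921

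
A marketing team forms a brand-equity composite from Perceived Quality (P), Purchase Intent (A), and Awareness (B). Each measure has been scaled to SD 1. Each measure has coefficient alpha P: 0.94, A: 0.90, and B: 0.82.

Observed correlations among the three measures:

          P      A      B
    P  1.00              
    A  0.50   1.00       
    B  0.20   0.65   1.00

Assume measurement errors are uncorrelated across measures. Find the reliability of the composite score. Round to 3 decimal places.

Var(P+A+B) = 3 + 2·[0.50 + 0.20 + 0.65] = 3 + 2.7 = 5.7.
Under uncorrelated errors the observed covariances equal the true-score covariances, so only the own-variance terms attenuate.
True-score variance = [0.94 + 0.90 + 0.82] + 2.7 = 2.66 + 2.7 = 5.36.
Reliability = 5.36 / 5.7 = 0.940.

0.940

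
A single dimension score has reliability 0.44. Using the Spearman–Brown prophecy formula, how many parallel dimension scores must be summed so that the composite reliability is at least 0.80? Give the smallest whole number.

6

k ≥ ρ*(1−ρ₁)/(ρ₁(1−ρ*)) = 0.80·0.56 / (0.44·0.20) = 5.091.
Smallest integer k = 6.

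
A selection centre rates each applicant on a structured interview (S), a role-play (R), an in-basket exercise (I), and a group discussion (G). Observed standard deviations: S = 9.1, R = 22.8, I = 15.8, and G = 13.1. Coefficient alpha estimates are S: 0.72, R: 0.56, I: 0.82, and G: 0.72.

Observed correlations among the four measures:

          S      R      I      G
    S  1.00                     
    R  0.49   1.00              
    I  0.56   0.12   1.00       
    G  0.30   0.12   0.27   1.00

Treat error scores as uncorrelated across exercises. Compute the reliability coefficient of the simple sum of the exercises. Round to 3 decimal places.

Var(S+R+I+G) = 9.1² + 22.8² + 15.8² + 13.1² + 2·[9.1·22.8·0.49 + 9.1·15.8·0.56 + 9.1·13.1·0.30 + 22.8·15.8·0.12 + 22.8·13.1·0.12 + 15.8·13.1·0.27] = 1023.9 + 705.8 = 1729.7.
Under uncorrelated errors the observed covariances equal the true-score covariances, so only the own-variance terms attenuate.
True-score variance = [9.1²·0.72 + 22.8²·0.56 + 15.8²·0.82 + 13.1²·0.72] + 705.8 = 678.998 + 705.8 = 1384.8.
Reliability = 1384.8 / 1729.7 = 0.801.

0.801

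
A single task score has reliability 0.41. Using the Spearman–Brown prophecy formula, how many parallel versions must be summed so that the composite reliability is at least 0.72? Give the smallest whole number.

4

k ≥ ρ*(1−ρ₁)/(ρ₁(1−ρ*)) = 0.72·0.59 / (0.41·0.28) = 3.700.
Smallest integer k = 4.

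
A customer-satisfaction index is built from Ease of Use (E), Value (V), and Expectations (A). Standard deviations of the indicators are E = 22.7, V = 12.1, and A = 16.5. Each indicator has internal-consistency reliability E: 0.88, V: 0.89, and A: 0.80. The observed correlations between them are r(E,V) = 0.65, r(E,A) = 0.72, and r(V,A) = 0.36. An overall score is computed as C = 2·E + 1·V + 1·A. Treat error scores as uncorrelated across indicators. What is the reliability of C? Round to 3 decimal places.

0.928

Var(C) = 2²·22.7² + 12.1² + 16.5² + 2·[2·22.7·12.1·0.65 + 2·22.7·16.5·0.72 + 12.1·16.5·0.36] = 2479.82 + 1936.59 = 4416.41.
Because errors are independent across components, Cov(Tᵢ,Tⱼ) = Cov(Xᵢ,Xⱼ); the off-diagonal part of the true-score variance is the same as above.
True-score variance = [2²·22.7²·0.88 + 12.1²·0.89 + 16.5²·0.80] + 1936.59 = 2161.93 + 1936.59 = 4098.52.
Reliability = 4098.52 / 4416.41 = 0.928.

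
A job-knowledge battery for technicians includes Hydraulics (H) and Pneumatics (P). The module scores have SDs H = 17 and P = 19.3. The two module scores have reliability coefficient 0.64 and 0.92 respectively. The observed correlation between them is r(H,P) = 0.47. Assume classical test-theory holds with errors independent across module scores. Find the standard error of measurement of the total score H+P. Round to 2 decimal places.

11.57

Var(total) = 661.49 + 308.414 = 969.904.
True-score variance = 527.651 + 308.414 = 836.065, so reliability = 0.8620.
Error variance = 969.904 − 836.065 = 133.839; SEM = √133.839 = 11.57.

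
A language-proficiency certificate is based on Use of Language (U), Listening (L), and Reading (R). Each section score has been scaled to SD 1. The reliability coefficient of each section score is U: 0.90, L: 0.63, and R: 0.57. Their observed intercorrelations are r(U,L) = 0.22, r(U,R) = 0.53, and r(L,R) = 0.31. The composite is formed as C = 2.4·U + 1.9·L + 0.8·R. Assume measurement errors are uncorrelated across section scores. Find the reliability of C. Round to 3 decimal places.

0.854

Var(C) = 2.4² + 1.9² + 0.8² + 2·[4.56·0.22 + 1.92·0.53 + 1.52·0.31] = 10.01 + 4.984 = 14.994.
Because errors are independent across components, Cov(Tᵢ,Tⱼ) = Cov(Xᵢ,Xⱼ); the off-diagonal part of the true-score variance is the same as above.
True-score variance = [2.4²·0.90 + 1.9²·0.63 + 0.8²·0.57] + 4.984 = 7.8231 + 4.984 = 12.8071.
Reliability = 12.8071 / 14.994 = 0.854.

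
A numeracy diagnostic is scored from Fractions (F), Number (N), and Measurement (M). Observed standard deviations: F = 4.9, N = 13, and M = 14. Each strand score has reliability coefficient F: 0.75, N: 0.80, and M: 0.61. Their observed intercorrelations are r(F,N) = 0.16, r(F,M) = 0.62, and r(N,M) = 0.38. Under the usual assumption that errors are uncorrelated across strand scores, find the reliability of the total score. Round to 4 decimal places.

0.8163

Var(F+N+M) = 4.9² + 13² + 14² + 2·[4.9·13·0.16 + 4.9·14·0.62 + 13·14·0.38] = 389.01 + 243.768 = 632.778.
Under uncorrelated errors the observed covariances equal the true-score covariances, so only the own-variance terms attenuate.
True-score variance = [4.9²·0.75 + 13²·0.80 + 14²·0.61] + 243.768 = 272.768 + 243.768 = 516.536.
Reliability = 516.536 / 632.778 = 0.8163.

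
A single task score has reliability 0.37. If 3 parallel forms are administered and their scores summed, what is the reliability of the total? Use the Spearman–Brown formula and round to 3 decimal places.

0.638

ρ_k = kρ / (1 + (k−1)ρ) = 3·0.37 / (1 + 2·0.37) = 1.110 / 1.740 = 0.638.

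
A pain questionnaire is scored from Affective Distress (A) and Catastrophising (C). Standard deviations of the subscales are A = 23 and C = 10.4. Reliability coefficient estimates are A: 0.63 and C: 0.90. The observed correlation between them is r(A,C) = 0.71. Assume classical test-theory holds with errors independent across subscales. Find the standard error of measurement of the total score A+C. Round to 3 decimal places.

Var(total) = 637.16 + 339.664 = 976.824.
True-score variance = 430.614 + 339.664 = 770.278, so reliability = 0.7886.
Error variance = 976.824 − 770.278 = 206.546; SEM = √206.546 = 14.372.

14.372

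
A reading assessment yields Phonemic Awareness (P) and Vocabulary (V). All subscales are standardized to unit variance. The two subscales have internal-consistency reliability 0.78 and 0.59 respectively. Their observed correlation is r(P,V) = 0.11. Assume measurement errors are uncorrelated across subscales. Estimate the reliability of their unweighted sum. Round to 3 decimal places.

Var(P+V) = 2 + 2·[0.11] = 2 + 0.22 = 2.22.
Under uncorrelated errors the observed covariances equal the true-score covariances, so only the own-variance terms attenuate.
True-score variance = [0.78 + 0.59] + 0.22 = 1.37 + 0.22 = 1.59.
Reliability = 1.59 / 2.22 = 0.716.

0.716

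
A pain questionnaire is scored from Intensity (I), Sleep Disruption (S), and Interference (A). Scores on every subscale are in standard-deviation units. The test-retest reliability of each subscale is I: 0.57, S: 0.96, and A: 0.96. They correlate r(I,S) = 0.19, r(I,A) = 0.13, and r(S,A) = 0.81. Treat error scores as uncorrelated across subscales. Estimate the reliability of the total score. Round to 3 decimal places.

Var(I+S+A) = 3 + 2·[0.19 + 0.13 + 0.81] = 3 + 2.26 = 5.26.
Because errors are independent across components, Cov(Tᵢ,Tⱼ) = Cov(Xᵢ,Xⱼ); the off-diagonal part of the true-score variance is the same as above.
True-score variance = [0.57 + 0.96 + 0.96] + 2.26 = 2.49 + 2.26 = 4.75.
Reliability = 4.75 / 5.26 = 0.903.

0.903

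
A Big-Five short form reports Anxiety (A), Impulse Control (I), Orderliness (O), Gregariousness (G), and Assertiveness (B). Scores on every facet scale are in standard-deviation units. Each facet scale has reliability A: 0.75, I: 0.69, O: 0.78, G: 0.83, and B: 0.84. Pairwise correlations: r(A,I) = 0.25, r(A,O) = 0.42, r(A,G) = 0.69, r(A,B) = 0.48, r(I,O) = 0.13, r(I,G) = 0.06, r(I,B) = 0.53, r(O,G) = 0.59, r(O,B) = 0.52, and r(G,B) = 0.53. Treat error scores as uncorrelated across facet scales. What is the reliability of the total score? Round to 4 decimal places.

0.9172

Var(A+I+O+G+B) = 5 + 2·[0.25 + 0.42 + 0.69 + 0.48 + 0.13 + 0.06 + 0.53 + 0.59 + 0.52 + 0.53] = 5 + 8.4 = 13.4.
Because errors are independent across components, Cov(Tᵢ,Tⱼ) = Cov(Xᵢ,Xⱼ); the off-diagonal part of the true-score variance is the same as above.
True-score variance = [0.75 + 0.69 + 0.78 + 0.83 + 0.84] + 8.4 = 3.89 + 8.4 = 12.29.
Reliability = 12.29 / 13.4 = 0.9172.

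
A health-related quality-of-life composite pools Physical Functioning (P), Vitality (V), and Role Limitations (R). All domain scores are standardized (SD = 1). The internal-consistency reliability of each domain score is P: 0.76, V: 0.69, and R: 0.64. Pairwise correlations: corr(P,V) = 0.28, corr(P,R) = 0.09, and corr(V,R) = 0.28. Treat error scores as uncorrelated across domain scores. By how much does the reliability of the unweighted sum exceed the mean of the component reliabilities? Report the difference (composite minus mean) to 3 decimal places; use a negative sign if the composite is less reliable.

Var(sum) = 3 + 1.3 = 4.3; true-score variance = 2.09 + 1.3 = 3.39; composite reliability = 0.7884.
Mean component reliability = 0.6967.
Difference = 0.7884 − 0.6967 = 0.092.

0.092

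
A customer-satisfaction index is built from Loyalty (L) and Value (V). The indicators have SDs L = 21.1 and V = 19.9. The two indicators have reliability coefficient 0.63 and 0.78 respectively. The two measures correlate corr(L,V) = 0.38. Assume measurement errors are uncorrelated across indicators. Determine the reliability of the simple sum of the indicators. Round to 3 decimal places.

Var(L+V) = 21.1² + 19.9² + 2·[21.1·19.9·0.38] = 841.22 + 319.116 = 1160.34.
Because errors are independent across components, Cov(Tᵢ,Tⱼ) = Cov(Xᵢ,Xⱼ); the off-diagonal part of the true-score variance is the same as above.
True-score variance = [21.1²·0.63 + 19.9²·0.78] + 319.116 = 589.37 + 319.116 = 908.486.
Reliability = 908.486 / 1160.34 = 0.783.

0.783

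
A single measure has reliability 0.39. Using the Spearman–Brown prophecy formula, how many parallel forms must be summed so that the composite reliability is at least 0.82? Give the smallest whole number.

8

k ≥ ρ*(1−ρ₁)/(ρ₁(1−ρ*)) = 0.82·0.61 / (0.39·0.18) = 7.125.
Smallest integer k = 8.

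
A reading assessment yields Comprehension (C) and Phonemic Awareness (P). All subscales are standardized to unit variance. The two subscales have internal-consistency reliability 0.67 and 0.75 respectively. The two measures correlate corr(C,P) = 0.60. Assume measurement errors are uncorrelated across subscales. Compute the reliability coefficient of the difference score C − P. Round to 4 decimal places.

0.2750

Var(C−P) = 1 + 1 − 2·0.60 = 2 − 1.2 = 0.8.
With uncorrelated errors the cross-covariances are all true-score covariance, so they carry over unchanged; only the diagonal terms shrink to ρᵢσᵢ².
True-score variance = [0.67 + 0.75] − 1.2 = 1.42 − 1.2 = 0.22.
Reliability = 0.22 / 0.8 = 0.2750.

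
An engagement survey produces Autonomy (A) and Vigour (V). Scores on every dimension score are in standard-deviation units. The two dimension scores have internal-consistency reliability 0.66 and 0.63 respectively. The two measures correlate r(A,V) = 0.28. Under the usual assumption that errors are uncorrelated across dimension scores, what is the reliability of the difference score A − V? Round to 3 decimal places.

Var(A−V) = 1 + 1 − 2·0.28 = 2 − 0.56 = 1.44.
With uncorrelated errors the cross-covariances are all true-score covariance, so they carry over unchanged; only the diagonal terms shrink to ρᵢσᵢ².
True-score variance = [0.66 + 0.63] − 0.56 = 1.29 − 0.56 = 0.73.
Reliability = 0.73 / 1.44 = 0.507.

0.507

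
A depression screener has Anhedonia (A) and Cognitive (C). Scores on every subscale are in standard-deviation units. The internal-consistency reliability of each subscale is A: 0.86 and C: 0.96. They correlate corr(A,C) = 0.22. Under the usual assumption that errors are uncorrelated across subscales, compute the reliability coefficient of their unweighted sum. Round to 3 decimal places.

Var(A+C) = 2 + 2·[0.22] = 2 + 0.44 = 2.44.
Under uncorrelated errors the observed covariances equal the true-score covariances, so only the own-variance terms attenuate.
True-score variance = [0.86 + 0.96] + 0.44 = 1.82 + 0.44 = 2.26.
Reliability = 2.26 / 2.44 = 0.926.

0.926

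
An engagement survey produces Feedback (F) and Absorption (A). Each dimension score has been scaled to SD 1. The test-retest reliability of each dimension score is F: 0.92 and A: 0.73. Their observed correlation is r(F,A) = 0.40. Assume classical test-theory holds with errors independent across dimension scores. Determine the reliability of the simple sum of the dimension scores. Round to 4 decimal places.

0.8750

Var(F+A) = 2 + 2·[0.40] = 2 + 0.8 = 2.8.
With uncorrelated errors the cross-covariances are all true-score covariance, so they carry over unchanged; only the diagonal terms shrink to ρᵢσᵢ².
True-score variance = [0.92 + 0.73] + 0.8 = 1.65 + 0.8 = 2.45.
Reliability = 2.45 / 2.8 = 0.8750.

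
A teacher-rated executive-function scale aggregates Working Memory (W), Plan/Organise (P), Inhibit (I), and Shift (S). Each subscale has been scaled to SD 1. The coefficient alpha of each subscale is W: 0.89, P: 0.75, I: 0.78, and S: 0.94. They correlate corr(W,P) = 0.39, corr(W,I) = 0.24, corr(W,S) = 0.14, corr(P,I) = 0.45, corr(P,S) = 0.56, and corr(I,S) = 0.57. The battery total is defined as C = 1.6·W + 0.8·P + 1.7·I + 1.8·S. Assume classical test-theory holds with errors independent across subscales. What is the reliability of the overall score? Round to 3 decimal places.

0.932

Var(C) = 1.6² + 0.8² + 1.7² + 1.8² + 2·[1.28·0.39 + 2.72·0.24 + 2.88·0.14 + 1.36·0.45 + 1.44·0.56 + 3.06·0.57] = 9.33 + 9.4356 = 18.7656.
Because errors are independent across components, Cov(Tᵢ,Tⱼ) = Cov(Xᵢ,Xⱼ); the off-diagonal part of the true-score variance is the same as above.
True-score variance = [1.6²·0.89 + 0.8²·0.75 + 1.7²·0.78 + 1.8²·0.94] + 9.4356 = 8.0582 + 9.4356 = 17.4938.
Reliability = 17.4938 / 18.7656 = 0.932.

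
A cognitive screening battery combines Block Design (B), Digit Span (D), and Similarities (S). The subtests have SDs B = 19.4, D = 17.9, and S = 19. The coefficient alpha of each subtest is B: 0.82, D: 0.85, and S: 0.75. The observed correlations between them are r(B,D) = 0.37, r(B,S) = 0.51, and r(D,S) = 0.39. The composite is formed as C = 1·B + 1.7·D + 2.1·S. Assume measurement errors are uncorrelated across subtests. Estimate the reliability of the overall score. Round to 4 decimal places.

0.8807

Var(C) = 19.4² + 1.7²·17.9² + 2.1²·19² + 2·[1.7·19.4·17.9·0.37 + 2.1·19.4·19·0.51 + 3.57·17.9·19·0.39] = 2894.35 + 2173.44 = 5067.79.
Under uncorrelated errors the observed covariances equal the true-score covariances, so only the own-variance terms attenuate.
True-score variance = [19.4²·0.82 + 1.7²·17.9²·0.85 + 2.1²·19²·0.75] + 2173.44 = 2289.71 + 2173.44 = 4463.15.
Reliability = 4463.15 / 5067.79 = 0.8807.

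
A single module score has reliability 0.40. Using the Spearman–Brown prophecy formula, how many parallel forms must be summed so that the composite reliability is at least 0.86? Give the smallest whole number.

10

k ≥ ρ*(1−ρ₁)/(ρ₁(1−ρ*)) = 0.86·0.60 / (0.40·0.14) = 9.214.
Smallest integer k = 10.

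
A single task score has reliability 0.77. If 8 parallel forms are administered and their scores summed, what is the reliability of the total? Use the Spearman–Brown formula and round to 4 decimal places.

ρ_k = kρ / (1 + (k−1)ρ) = 8·0.77 / (1 + 7·0.77) = 6.160 / 6.390 = 0.9640.

0.9640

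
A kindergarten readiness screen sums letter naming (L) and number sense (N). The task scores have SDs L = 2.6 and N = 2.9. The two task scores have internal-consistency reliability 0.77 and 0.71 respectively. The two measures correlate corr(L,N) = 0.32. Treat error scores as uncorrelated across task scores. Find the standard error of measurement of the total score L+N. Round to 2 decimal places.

2.00

Var(total) = 15.17 + 4.8256 = 19.9956.
True-score variance = 11.1763 + 4.8256 = 16.0019, so reliability = 0.8003.
Error variance = 19.9956 − 16.0019 = 3.9937; SEM = √3.9937 = 2.00.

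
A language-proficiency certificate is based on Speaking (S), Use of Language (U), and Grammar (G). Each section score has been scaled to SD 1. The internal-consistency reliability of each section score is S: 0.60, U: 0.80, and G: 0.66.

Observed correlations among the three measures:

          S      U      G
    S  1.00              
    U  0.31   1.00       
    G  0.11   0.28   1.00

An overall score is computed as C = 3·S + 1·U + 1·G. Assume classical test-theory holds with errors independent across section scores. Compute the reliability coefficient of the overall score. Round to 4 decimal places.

Var(C) = 3² + 1 + 1 + 2·[3·0.31 + 3·0.11 + 0.28] = 11 + 3.08 = 14.08.
With uncorrelated errors the cross-covariances are all true-score covariance, so they carry over unchanged; only the diagonal terms shrink to ρᵢσᵢ².
True-score variance = [3²·0.60 + 0.80 + 0.66] + 3.08 = 6.86 + 3.08 = 9.94.
Reliability = 9.94 / 14.08 = 0.7060.

0.7060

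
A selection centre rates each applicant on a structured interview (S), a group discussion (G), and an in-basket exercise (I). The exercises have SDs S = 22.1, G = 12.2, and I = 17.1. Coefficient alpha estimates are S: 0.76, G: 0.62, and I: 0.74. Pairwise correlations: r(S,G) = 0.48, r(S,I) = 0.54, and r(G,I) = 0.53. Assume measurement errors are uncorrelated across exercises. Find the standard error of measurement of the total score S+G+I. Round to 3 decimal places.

15.805

Var(total) = 929.66 + 888.115 = 1817.78.
True-score variance = 679.856 + 888.115 = 1567.97, so reliability = 0.8626.
Error variance = 1817.78 − 1567.97 = 249.804; SEM = √249.804 = 15.805.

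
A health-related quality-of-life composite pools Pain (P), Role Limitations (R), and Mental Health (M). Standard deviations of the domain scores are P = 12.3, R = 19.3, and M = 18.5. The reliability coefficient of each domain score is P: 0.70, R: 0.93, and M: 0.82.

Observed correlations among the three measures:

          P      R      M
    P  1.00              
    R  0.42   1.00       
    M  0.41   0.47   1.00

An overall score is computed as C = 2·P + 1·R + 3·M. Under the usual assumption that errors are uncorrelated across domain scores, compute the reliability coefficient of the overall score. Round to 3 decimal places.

Var(C) = 2²·12.3² + 19.3² + 3²·18.5² + 2·[2·12.3·19.3·0.42 + 6·12.3·18.5·0.41 + 3·19.3·18.5·0.47] = 4057.9 + 2525.24 = 6583.14.
Under uncorrelated errors the observed covariances equal the true-score covariances, so only the own-variance terms attenuate.
True-score variance = [2²·12.3²·0.70 + 19.3²·0.93 + 3²·18.5²·0.82] + 2525.24 = 3295.83 + 2525.24 = 5821.07.
Reliability = 5821.07 / 6583.14 = 0.884.

0.884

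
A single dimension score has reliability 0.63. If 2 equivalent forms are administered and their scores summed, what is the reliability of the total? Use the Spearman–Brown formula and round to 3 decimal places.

0.773

ρ_k = kρ / (1 + (k−1)ρ) = 2·0.63 / (1 + 1·0.63) = 1.260 / 1.630 = 0.773.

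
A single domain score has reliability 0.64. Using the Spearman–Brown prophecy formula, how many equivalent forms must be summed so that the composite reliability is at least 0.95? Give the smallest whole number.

k ≥ ρ*(1−ρ₁)/(ρ₁(1−ρ*)) = 0.95·0.36 / (0.64·0.05) = 10.687.
Smallest integer k = 11.

11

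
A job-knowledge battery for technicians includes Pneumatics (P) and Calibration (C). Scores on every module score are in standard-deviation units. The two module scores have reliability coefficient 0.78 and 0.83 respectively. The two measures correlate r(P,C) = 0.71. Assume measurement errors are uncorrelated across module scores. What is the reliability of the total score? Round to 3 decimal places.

Var(P+C) = 2 + 2·[0.71] = 2 + 1.42 = 3.42.
With uncorrelated errors the cross-covariances are all true-score covariance, so they carry over unchanged; only the diagonal terms shrink to ρᵢσᵢ².
True-score variance = [0.78 + 0.83] + 1.42 = 1.61 + 1.42 = 3.03.
Reliability = 3.03 / 3.42 = 0.886.

0.886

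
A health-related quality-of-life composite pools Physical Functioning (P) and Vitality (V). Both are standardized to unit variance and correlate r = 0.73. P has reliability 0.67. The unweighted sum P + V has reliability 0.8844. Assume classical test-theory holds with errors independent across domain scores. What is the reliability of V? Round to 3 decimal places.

0.930

Var(P+V) = 2 + 2·0.73 = 3.460.
True-score variance = ρ_P + ρ_V + 2·0.73, so 0.8844 = (0.67 + ρ_V + 1.46) / 3.460.
ρ_V = 0.8844·3.460 − 0.67 − 1.46 = 0.930.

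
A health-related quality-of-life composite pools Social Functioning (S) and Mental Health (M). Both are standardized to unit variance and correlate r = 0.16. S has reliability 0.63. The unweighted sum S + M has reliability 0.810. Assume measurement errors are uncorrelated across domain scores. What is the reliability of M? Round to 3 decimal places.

Var(S+M) = 2 + 2·0.16 = 2.320.
True-score variance = ρ_S + ρ_M + 2·0.16, so 0.810 = (0.63 + ρ_M + 0.32) / 2.320.
ρ_M = 0.810·2.320 − 0.63 − 0.32 = 0.929.

0.929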